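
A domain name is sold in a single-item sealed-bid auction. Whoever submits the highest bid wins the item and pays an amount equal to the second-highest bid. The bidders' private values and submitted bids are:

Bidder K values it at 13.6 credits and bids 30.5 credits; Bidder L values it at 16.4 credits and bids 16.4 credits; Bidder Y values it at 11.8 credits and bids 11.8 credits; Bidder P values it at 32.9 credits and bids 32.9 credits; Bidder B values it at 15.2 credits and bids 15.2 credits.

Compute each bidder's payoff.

Bidder K 0.0 credits, Bidder L 0.0 credits, Bidder Y 0.0 credits, Bidder P 2.4 credits, Bidder B 0.0 credits.

Sorted high to low: Bidder P 32.9 credits, then Bidder K 30.5 credits, then Bidder L 16.4 credits, then Bidder B 15.2 credits, then Bidder Y 11.8 credits.
Bidder P has the top bid and wins; the price is the second-highest bid, 30.5 credits.
Bidder P's payoff = 32.9 credits − 30.5 credits = 2.4 credits. All other bidders lose, so their payoff is 0.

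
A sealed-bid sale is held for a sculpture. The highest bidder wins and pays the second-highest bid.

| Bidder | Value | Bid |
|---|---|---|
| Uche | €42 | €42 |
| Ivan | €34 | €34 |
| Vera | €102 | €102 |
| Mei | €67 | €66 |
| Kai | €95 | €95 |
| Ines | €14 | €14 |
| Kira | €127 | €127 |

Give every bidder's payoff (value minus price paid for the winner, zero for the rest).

Uche €0, Ivan €0, Vera €0, Mei €0, Kai €0, Ines €0, Kira €25.

Ranking the bids: Kira €127; Vera €102; Kai €95; Mei €66; Uche €42; Ivan €34; Ines €14.
Kira has the top bid and wins; the price is the second-highest bid, €102.
Kira's payoff = €127 − €102 = €25. All other bidders lose, so their payoff is 0.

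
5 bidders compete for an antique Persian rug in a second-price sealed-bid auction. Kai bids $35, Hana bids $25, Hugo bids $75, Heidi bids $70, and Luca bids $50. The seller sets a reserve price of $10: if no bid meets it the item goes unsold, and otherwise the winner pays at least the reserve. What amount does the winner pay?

Price paid: $70.

Ordered from highest: Hugo $75, then Heidi $70, then Luca $50, then Kai $35, then Hana $25.
Hugo has the highest bid, so Hugo wins.
The second-highest bid is $70, which exceeds the reserve, so that sets the price.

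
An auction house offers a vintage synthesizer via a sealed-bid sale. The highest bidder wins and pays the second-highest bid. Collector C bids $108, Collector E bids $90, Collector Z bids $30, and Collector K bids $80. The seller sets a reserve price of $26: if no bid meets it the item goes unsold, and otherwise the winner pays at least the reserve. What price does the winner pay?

Price paid: $90.

Ranking the bids: Collector C $108; Collector E $90; Collector K $80; Collector Z $30.
Collector C has the highest bid, so Collector C wins.
The second-highest bid is $90, which exceeds the reserve, so that sets the price.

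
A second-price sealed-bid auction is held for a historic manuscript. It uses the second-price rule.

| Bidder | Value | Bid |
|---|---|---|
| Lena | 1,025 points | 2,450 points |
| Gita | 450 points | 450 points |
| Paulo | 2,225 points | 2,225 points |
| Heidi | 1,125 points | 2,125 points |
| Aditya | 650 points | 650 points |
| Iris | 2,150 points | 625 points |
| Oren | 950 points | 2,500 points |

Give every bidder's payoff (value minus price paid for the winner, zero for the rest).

Ranking the bids: Oren 2,500 points; Lena 2,450 points; Paulo 2,225 points; Heidi 2,125 points; Aditya 650 points; Iris 625 points; Gita 450 points.
Oren has the top bid and wins; the price is the second-highest bid, 2,450 points.
Oren's payoff = 950 points − 2,450 points = -1,500 points. All other bidders lose, so their payoff is 0.

Lena 0 points, Gita 0 points, Paulo 0 points, Heidi 0 points, Aditya 0 points, Iris 0 points, Oren -1,500 points.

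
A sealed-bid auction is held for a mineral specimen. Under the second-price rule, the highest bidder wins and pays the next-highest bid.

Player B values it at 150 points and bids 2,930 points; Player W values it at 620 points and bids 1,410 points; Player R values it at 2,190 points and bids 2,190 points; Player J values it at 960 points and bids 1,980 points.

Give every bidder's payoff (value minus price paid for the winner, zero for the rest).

Sorted high to low: Player B 2,930 points; Player R 2,190 points; Player J 1,980 points; Player W 1,410 points.
Player B has the top bid and wins; the price is the second-highest bid, 2,190 points.
Player B's payoff = 150 points − 2,190 points = -2,040 points. All other bidders lose, so their payoff is 0.

Payoffs: Player B -2,040 points, Player W 0 points, Player R 0 points, Player J 0 points.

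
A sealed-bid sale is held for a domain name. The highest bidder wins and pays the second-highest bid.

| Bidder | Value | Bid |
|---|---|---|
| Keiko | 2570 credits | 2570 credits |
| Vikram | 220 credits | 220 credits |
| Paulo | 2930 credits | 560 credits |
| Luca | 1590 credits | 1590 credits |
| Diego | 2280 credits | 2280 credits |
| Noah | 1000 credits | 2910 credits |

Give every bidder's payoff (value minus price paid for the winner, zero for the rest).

Payoffs: Keiko 0 credits, Vikram 0 credits, Paulo 0 credits, Luca 0 credits, Diego 0 credits, Noah -1570 credits.

Bids in descending order: Noah 2910 credits; Keiko 2570 credits; Diego 2280 credits; Luca 1590 credits; Paulo 560 credits; Vikram 220 credits.
Noah has the top bid and wins; the price is the second-highest bid, 2570 credits.
Noah's payoff = 1000 credits − 2570 credits = -1570 credits. All other bidders lose, so their payoff is 0.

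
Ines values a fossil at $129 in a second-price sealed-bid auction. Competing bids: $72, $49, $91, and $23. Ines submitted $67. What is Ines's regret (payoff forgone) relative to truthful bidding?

$38

The highest competing bid is $91.
Bidding truthfully at $129: Ines has the top bid, wins, and pays the second-highest bid $91. Payoff = $129 − $91 = $38.
Bidding $67: the top bid is $91 (a rival), so Ines loses. Payoff = $0.
Regret = truthful payoff − actual payoff = $38 − $0 = $38.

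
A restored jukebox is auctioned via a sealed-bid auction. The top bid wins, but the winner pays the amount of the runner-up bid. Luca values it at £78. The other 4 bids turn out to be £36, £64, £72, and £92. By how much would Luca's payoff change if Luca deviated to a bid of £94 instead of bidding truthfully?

The highest competing bid is £92.
Bidding truthfully at £78: the top bid is £92 (a rival), so Luca loses. Payoff = £0.
Bidding £94: Luca has the top bid, wins, and pays the second-highest bid £92. Payoff = £78 − £92 = -£14.
Change = -£14 − £0 = -£14.

Change in payoff: -£14.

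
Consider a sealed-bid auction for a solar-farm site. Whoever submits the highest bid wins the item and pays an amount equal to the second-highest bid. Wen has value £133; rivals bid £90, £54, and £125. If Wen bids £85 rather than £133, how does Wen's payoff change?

Payoff change: -£8.

The highest competing bid is £125.
Bidding truthfully at £133: Wen has the top bid, wins, and pays the second-highest bid £125. Payoff = £133 − £125 = £8.
Bidding £85: the top bid is £125 (a rival), so Wen loses. Payoff = £0.
Change = £0 − £8 = -£8.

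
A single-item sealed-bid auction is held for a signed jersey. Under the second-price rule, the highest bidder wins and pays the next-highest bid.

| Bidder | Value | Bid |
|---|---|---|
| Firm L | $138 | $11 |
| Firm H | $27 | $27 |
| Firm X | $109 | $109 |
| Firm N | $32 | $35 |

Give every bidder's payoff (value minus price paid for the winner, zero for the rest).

Firm L $0, Firm H $0, Firm X $74, Firm N $0.

Sorted high to low: Firm X $109, then Firm N $35, then Firm H $27, then Firm L $11.
Firm X has the top bid and wins; the price is the second-highest bid, $35.
Firm X's payoff = $109 − $35 = $74. All other bidders lose, so their payoff is 0.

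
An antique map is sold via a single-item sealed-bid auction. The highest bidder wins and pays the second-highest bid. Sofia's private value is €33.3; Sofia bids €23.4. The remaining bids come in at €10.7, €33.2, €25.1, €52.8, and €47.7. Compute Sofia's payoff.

Payoff = €0.0.

Highest competing bid: €52.8.
Sofia's bid €23.4 is not the highest, so Sofia loses, pays nothing, and earns zero payoff.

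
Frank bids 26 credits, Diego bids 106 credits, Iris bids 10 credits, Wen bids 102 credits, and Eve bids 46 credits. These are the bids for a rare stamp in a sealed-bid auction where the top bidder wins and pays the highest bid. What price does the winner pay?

Ranking the bids: Diego 106 credits > Wen 102 credits > Eve 46 credits > Frank 26 credits > Iris 10 credits.
Diego is the highest bidder, so Diego wins.
Under the first-price rule, the price is the highest bid: 106 credits.

The winner pays 106 credits.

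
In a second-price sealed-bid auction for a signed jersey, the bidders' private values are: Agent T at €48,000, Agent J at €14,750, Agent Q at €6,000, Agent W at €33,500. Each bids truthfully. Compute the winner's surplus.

Surplus = €14,500.

Ranking the bids: Agent T €48,000; Agent W €33,500; Agent J €14,750; Agent Q €6,000.
Agent T wins with the top bid and pays the second-highest, €33,500.
Surplus = €48,000 − €33,500 = €14,500.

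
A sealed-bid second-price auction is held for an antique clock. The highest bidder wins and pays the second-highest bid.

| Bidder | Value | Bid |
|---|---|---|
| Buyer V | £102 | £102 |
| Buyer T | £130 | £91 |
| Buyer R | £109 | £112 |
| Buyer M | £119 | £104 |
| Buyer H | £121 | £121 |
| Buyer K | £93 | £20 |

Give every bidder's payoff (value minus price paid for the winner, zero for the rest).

Ordered from highest: Buyer H £121 > Buyer R £112 > Buyer M £104 > Buyer V £102 > Buyer T £91 > Buyer K £20.
Buyer H has the top bid and wins; the price is the second-highest bid, £112.
Buyer H's payoff = £121 − £112 = £9. All other bidders lose, so their payoff is 0.

Payoffs: Buyer V £0, Buyer T £0, Buyer R £0, Buyer M £0, Buyer H £9, Buyer K £0.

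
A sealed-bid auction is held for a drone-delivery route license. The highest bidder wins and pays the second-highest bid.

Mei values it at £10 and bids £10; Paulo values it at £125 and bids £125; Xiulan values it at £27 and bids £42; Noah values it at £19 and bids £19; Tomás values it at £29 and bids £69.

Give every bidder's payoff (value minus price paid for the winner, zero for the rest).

Mei £0, Paulo £56, Xiulan £0, Noah £0, Tomás £0.

Bids in descending order: Paulo £125; Tomás £69; Xiulan £42; Noah £19; Mei £10.
Paulo has the top bid and wins; the price is the second-highest bid, £69.
Paulo's payoff = £125 − £69 = £56. All other bidders lose, so their payoff is 0.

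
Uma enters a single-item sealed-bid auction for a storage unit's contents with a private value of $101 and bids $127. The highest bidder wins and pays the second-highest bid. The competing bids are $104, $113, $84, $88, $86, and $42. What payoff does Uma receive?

Highest competing bid: $113.
Uma's bid $127 is the highest overall, so Uma wins and pays the second-highest bid, $113.
Payoff = value − price = $101 − $113 = -$12.

-$12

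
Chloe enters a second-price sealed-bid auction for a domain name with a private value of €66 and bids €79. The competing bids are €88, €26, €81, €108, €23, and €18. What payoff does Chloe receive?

Payoff = €0.

Highest competing bid: €108.
Chloe's bid €79 is not the highest, so Chloe loses, pays nothing, and earns zero payoff.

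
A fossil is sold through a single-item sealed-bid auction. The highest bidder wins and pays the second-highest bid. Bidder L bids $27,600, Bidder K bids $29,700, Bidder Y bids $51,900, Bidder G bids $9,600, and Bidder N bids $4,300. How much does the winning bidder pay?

Sorted high to low: Bidder Y $51,900; Bidder K $29,700; Bidder L $27,600; Bidder G $9,600; Bidder N $4,300.
Bidder Y has the highest bid, so Bidder Y wins.
The second-highest bid is $29,700, so that is what Bidder Y pays.

Price paid: $29,700.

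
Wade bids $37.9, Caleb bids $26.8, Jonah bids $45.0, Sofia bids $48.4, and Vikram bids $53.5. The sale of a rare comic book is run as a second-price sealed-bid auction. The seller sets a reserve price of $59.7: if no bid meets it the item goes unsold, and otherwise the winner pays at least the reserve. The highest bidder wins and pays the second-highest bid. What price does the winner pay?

Sorted high to low: Vikram $53.5; Sofia $48.4; Jonah $45.0; Wade $37.9; Caleb $26.8.
The top bid $53.5 is below the reserve $59.7, so the item goes unsold and nothing is paid.

unsold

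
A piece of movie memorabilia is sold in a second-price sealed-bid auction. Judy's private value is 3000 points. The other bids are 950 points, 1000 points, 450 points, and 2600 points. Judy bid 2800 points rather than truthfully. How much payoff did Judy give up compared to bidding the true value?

The highest competing bid is 2600 points.
Bidding truthfully at 3000 points: Judy has the top bid, wins, and pays the second-highest bid 2600 points. Payoff = 3000 points − 2600 points = 400 points.
Bidding 2800 points: Judy has the top bid, wins, and pays the second-highest bid 2600 points. Payoff = 3000 points − 2600 points = 400 points.
Regret = truthful payoff − actual payoff = 400 points − 400 points = 0 points.
The bid only affects whether you win, not the price — here both bids land on the same side of the top rival bid, so the deviation is payoff-neutral.

Regret: 0 points.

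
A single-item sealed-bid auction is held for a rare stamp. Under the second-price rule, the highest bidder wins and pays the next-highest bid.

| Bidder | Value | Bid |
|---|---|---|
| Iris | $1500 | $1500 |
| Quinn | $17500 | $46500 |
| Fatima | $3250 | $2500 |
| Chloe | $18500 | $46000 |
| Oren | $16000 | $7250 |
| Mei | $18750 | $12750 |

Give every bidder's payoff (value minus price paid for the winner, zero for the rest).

Ranking the bids: Quinn $46500, then Chloe $46000, then Mei $12750, then Oren $7250, then Fatima $2500, then Iris $1500.
Quinn has the top bid and wins; the price is the second-highest bid, $46000.
Quinn's payoff = $17500 − $46000 = -$28500. All other bidders lose, so their payoff is 0.

Payoffs: Iris $0, Quinn -$28500, Fatima $0, Chloe $0, Oren $0, Mei $0.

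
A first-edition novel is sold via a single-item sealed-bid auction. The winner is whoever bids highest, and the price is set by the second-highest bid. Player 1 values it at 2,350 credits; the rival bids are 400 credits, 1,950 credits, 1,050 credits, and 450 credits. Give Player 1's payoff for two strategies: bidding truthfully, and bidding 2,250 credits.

(a) 400 credits  (b) 400 credits

The highest competing bid is 1,950 credits.
Bidding truthfully at 2,350 credits: Player 1 has the top bid, wins, and pays the second-highest bid 1,950 credits. Payoff = 2,350 credits − 1,950 credits = 400 credits.
Bidding 2,250 credits: Player 1 has the top bid, wins, and pays the second-highest bid 1,950 credits. Payoff = 2,350 credits − 1,950 credits = 400 credits.
The bid only affects whether you win, not the price — here both bids land on the same side of the top rival bid, so the deviation is payoff-neutral.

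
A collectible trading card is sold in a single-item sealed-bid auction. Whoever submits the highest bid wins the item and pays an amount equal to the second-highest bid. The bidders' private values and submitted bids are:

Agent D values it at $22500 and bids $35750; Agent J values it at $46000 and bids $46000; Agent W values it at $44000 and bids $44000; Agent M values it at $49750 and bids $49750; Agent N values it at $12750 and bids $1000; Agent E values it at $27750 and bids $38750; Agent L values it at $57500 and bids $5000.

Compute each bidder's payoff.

Agent D $0, Agent J $0, Agent W $0, Agent M $3750, Agent N $0, Agent E $0, Agent L $0.

Ordered from highest: Agent M $49750, then Agent J $46000, then Agent W $44000, then Agent E $38750, then Agent D $35750, then Agent L $5000, then Agent N $1000.
Agent M has the top bid and wins; the price is the second-highest bid, $46000.
Agent M's payoff = $49750 − $46000 = $3750. All other bidders lose, so their payoff is 0.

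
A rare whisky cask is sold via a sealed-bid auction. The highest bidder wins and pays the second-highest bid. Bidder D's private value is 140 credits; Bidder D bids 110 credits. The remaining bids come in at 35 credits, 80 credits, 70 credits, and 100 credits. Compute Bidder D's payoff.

40 credits

Highest competing bid: 100 credits.
Bidder D's bid 110 credits is the highest overall, so Bidder D wins and pays the second-highest bid, 100 credits.
Payoff = value − price = 140 credits − 100 credits = 40 credits.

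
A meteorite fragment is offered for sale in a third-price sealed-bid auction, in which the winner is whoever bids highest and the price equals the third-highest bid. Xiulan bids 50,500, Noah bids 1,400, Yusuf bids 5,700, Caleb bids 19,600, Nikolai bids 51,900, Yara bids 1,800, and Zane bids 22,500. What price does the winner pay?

Price paid: 22,500.

Bids in descending order: Nikolai 51,900, then Xiulan 50,500, then Zane 22,500, then Caleb 19,600, then Yusuf 5,700, then Yara 1,800, then Noah 1,400.
Nikolai is the highest bidder, so Nikolai wins.
Under the third-price rule, the price is the third-highest bid: 22,500.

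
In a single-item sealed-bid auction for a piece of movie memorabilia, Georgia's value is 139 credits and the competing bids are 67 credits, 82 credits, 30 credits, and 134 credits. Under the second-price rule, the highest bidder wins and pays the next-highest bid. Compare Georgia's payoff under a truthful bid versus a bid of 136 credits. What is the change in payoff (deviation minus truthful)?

0 credits

The highest competing bid is 134 credits.
Bidding truthfully at 139 credits: Georgia has the top bid, wins, and pays the second-highest bid 134 credits. Payoff = 139 credits − 134 credits = 5 credits.
Bidding 136 credits: Georgia has the top bid, wins, and pays the second-highest bid 134 credits. Payoff = 139 credits − 134 credits = 5 credits.
Change = 5 credits − 5 credits = 0 credits.
The bid only affects whether you win, not the price — here both bids land on the same side of the top rival bid, so the deviation is payoff-neutral.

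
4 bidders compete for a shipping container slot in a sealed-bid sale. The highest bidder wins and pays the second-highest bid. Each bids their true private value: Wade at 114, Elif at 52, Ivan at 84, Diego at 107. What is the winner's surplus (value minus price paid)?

Ranking the bids: Wade 114; Diego 107; Ivan 84; Elif 52.
Wade wins with the top bid and pays the second-highest, 107.
Surplus = 114 − 107 = 7.

Surplus = 7.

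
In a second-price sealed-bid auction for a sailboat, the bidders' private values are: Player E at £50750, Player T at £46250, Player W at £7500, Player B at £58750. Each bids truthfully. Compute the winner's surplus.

Ordered from highest: Player B £58750 > Player E £50750 > Player T £46250 > Player W £7500.
Player B wins with the top bid and pays the second-highest, £50750.
Surplus = £58750 − £50750 = £8000.

Surplus = £8000.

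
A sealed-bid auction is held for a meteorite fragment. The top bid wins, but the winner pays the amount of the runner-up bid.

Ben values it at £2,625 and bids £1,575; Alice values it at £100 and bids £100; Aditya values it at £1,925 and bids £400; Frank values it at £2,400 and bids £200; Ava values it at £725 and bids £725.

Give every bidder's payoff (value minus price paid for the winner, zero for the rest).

Ben £1,900, Alice £0, Aditya £0, Frank £0, Ava £0.

Ranking the bids: Ben £1,575; Ava £725; Aditya £400; Frank £200; Alice £100.
Ben has the top bid and wins; the price is the second-highest bid, £725.
Ben's payoff = £2,625 − £725 = £1,900. All other bidders lose, so their payoff is 0.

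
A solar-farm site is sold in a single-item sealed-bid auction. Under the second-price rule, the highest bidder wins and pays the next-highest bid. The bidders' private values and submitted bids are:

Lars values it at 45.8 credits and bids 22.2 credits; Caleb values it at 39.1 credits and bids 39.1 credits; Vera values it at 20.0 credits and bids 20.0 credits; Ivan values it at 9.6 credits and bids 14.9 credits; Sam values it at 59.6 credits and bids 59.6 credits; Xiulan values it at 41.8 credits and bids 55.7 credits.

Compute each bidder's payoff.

Ordered from highest: Sam 59.6 credits > Xiulan 55.7 credits > Caleb 39.1 credits > Lars 22.2 credits > Vera 20.0 credits > Ivan 14.9 credits.
Sam has the top bid and wins; the price is the second-highest bid, 55.7 credits.
Sam's payoff = 59.6 credits − 55.7 credits = 3.9 credits. All other bidders lose, so their payoff is 0.

Payoffs: Lars 0.0 credits, Caleb 0.0 credits, Vera 0.0 credits, Ivan 0.0 credits, Sam 3.9 credits, Xiulan 0.0 credits.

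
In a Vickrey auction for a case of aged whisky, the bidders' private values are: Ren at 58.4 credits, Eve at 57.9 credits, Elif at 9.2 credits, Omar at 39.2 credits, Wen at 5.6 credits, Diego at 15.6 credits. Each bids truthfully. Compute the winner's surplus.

Surplus = 0.5 credits.

Ordered from highest: Ren 58.4 credits > Eve 57.9 credits > Omar 39.2 credits > Diego 15.6 credits > Elif 9.2 credits > Wen 5.6 credits.
Ren wins with the top bid and pays the second-highest, 57.9 credits.
Surplus = 58.4 credits − 57.9 credits = 0.5 credits.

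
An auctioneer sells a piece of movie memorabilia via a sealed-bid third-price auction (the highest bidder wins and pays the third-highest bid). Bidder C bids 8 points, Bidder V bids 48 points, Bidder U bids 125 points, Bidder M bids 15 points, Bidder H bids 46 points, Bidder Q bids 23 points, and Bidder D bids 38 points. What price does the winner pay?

Ranking the bids: Bidder U 125 points; Bidder V 48 points; Bidder H 46 points; Bidder D 38 points; Bidder Q 23 points; Bidder M 15 points; Bidder C 8 points.
Bidder U is the highest bidder, so Bidder U wins.
Under the third-price rule, the price is the third-highest bid: 46 points.

The winner pays 46 points.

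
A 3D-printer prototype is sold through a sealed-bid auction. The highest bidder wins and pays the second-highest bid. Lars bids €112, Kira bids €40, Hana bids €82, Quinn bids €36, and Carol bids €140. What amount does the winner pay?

Sorted high to low: Carol €140 > Lars €112 > Hana €82 > Kira €40 > Quinn €36.
Carol has the highest bid, so Carol wins.
The second-highest bid is €112, so that is what Carol pays.

€112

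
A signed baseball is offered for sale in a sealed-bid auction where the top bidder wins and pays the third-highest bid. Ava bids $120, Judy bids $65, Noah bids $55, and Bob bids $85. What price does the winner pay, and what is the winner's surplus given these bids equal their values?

Bids in descending order: Ava $120; Bob $85; Judy $65; Noah $55.
Ava is the highest bidder, so Ava wins.
Under the third-price rule, the price is the third-highest bid: $65.
Surplus = $120 − $65 = $55.

Price $65; surplus $55.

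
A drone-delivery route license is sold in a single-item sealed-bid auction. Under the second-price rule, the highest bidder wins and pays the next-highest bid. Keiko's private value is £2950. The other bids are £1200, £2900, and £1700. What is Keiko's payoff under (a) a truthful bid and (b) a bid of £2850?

The highest competing bid is £2900.
Bidding truthfully at £2950: Keiko has the top bid, wins, and pays the second-highest bid £2900. Payoff = £2950 − £2900 = £50.
Bidding £2850: the top bid is £2900 (a rival), so Keiko loses. Payoff = £0.

Truthful: £50; alternative: £0.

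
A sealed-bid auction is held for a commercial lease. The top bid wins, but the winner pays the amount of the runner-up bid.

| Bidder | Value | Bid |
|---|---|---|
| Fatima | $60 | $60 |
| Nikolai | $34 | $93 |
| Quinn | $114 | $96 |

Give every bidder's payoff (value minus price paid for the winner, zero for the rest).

Ordered from highest: Quinn $96 > Nikolai $93 > Fatima $60.
Quinn has the top bid and wins; the price is the second-highest bid, $93.
Quinn's payoff = $114 − $93 = $21. All other bidders lose, so their payoff is 0.

Fatima $0, Nikolai $0, Quinn $21.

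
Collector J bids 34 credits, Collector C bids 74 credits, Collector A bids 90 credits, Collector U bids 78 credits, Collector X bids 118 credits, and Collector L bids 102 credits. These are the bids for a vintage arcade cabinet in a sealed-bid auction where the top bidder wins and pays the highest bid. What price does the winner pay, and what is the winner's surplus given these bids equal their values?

Sorted high to low: Collector X 118 credits; Collector L 102 credits; Collector A 90 credits; Collector U 78 credits; Collector C 74 credits; Collector J 34 credits.
Collector X is the highest bidder, so Collector X wins.
Under the first-price rule, the price is the highest bid: 118 credits.
Surplus = 118 credits − 118 credits = 0 credits.

The winner pays 118 credits for a surplus of 0 credits.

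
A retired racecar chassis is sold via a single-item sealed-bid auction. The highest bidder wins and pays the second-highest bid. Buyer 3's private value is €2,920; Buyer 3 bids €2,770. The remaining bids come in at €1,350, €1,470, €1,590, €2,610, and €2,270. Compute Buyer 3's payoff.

The bidder's payoff: €310.

Highest competing bid: €2,610.
Buyer 3's bid €2,770 is the highest overall, so Buyer 3 wins and pays the second-highest bid, €2,610.
Payoff = value − price = €2,920 − €2,610 = €310.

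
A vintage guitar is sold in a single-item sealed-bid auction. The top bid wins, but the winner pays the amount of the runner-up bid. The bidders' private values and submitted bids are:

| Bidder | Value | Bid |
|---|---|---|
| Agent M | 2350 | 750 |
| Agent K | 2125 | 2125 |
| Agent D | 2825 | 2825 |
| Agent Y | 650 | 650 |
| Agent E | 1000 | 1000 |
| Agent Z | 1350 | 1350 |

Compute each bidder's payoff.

Payoffs: Agent M 0, Agent K 0, Agent D 700, Agent Y 0, Agent E 0, Agent Z 0.

Sorted high to low: Agent D 2825; Agent K 2125; Agent Z 1350; Agent E 1000; Agent M 750; Agent Y 650.
Agent D has the top bid and wins; the price is the second-highest bid, 2125.
Agent D's payoff = 2825 − 2125 = 700. All other bidders lose, so their payoff is 0.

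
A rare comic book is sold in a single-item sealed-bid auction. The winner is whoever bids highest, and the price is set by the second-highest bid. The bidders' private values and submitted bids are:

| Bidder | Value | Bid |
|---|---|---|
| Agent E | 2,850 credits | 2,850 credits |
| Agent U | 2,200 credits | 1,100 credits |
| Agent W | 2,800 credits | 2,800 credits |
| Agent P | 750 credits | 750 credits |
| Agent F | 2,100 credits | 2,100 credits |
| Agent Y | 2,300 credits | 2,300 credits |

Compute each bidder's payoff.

Bids in descending order: Agent E 2,850 credits, then Agent W 2,800 credits, then Agent Y 2,300 credits, then Agent F 2,100 credits, then Agent U 1,100 credits, then Agent P 750 credits.
Agent E has the top bid and wins; the price is the second-highest bid, 2,800 credits.
Agent E's payoff = 2,850 credits − 2,800 credits = 50 credits. All other bidders lose, so their payoff is 0.

Payoffs: Agent E 50 credits, Agent U 0 credits, Agent W 0 credits, Agent P 0 credits, Agent F 0 credits, Agent Y 0 credits.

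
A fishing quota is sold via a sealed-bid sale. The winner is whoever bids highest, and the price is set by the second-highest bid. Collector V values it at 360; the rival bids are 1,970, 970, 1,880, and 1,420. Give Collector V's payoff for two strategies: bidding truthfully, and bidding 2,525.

Truthful: 0; alternative: -1,610.

The highest competing bid is 1,970.
Bidding truthfully at 360: the top bid is 1,970 (a rival), so Collector V loses. Payoff = 0.
Bidding 2,525: Collector V has the top bid, wins, and pays the second-highest bid 1,970. Payoff = 360 − 1,970 = -1,610.
This is the dominant-strategy logic: truthful bidding weakly beats any alternative.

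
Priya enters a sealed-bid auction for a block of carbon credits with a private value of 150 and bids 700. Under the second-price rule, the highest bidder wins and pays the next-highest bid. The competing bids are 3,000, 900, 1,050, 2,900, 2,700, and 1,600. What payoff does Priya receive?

Payoff = 0.

Highest competing bid: 3,000.
Priya's bid 700 is not the highest, so Priya loses, pays nothing, and earns zero payoff.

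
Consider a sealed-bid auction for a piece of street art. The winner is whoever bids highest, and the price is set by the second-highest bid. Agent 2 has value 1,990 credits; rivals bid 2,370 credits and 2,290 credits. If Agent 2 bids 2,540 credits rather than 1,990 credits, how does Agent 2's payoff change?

The highest competing bid is 2,370 credits.
Bidding truthfully at 1,990 credits: the top bid is 2,370 credits (a rival), so Agent 2 loses. Payoff = 0 credits.
Bidding 2,540 credits: Agent 2 has the top bid, wins, and pays the second-highest bid 2,370 credits. Payoff = 1,990 credits − 2,370 credits = -380 credits.
Change = -380 credits − 0 credits = -380 credits.

-380 credits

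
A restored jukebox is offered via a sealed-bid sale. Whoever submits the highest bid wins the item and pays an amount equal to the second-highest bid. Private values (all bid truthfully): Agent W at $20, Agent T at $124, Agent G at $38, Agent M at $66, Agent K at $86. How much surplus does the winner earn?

$38

Bids in descending order: Agent T $124; Agent K $86; Agent M $66; Agent G $38; Agent W $20.
Agent T wins with the top bid and pays the second-highest, $86.
Surplus = $124 − $86 = $38.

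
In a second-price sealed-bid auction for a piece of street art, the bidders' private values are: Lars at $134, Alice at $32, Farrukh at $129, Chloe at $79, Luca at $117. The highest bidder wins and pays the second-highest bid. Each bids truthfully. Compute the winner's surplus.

$5

Sorted high to low: Lars $134; Farrukh $129; Luca $117; Chloe $79; Alice $32.
Lars wins with the top bid and pays the second-highest, $129.
Surplus = $134 − $129 = $5.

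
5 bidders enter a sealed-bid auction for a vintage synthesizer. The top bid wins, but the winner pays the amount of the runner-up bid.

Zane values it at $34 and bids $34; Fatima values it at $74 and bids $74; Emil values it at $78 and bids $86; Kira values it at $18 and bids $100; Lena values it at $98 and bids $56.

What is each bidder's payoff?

Zane $0, Fatima $0, Emil $0, Kira -$68, Lena $0.

Ordered from highest: Kira $100; Emil $86; Fatima $74; Lena $56; Zane $34.
Kira has the top bid and wins; the price is the second-highest bid, $86.
Kira's payoff = $18 − $86 = -$68. All other bidders lose, so their payoff is 0.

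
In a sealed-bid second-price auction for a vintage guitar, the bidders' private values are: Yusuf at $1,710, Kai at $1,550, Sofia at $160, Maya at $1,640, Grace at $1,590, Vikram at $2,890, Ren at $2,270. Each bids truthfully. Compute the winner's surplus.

Bids in descending order: Vikram $2,890 > Ren $2,270 > Yusuf $1,710 > Maya $1,640 > Grace $1,590 > Kai $1,550 > Sofia $160.
Vikram wins with the top bid and pays the second-highest, $2,270.
Surplus = $2,890 − $2,270 = $620.

Winner's surplus: $620.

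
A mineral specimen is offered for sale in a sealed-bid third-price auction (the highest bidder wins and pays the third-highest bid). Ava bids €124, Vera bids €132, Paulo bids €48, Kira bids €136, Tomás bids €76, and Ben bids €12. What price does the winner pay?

€124

Bids in descending order: Kira €136; Vera €132; Ava €124; Tomás €76; Paulo €48; Ben €12.
Kira is the highest bidder, so Kira wins.
Under the third-price rule, the price is the third-highest bid: €124.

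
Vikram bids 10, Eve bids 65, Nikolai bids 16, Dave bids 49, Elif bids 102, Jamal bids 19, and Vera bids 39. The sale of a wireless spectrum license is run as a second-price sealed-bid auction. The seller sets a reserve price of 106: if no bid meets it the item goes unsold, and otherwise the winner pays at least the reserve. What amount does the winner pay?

unsold

Ordered from highest: Elif 102; Eve 65; Dave 49; Vera 39; Jamal 19; Nikolai 16; Vikram 10.
The top bid 102 is below the reserve 106, so the item goes unsold and nothing is paid.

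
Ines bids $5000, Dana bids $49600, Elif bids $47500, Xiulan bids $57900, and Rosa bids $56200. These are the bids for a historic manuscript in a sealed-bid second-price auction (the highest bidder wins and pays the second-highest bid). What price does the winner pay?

Ordered from highest: Xiulan $57900; Rosa $56200; Dana $49600; Elif $47500; Ines $5000.
Xiulan is the highest bidder, so Xiulan wins.
Under the second-price rule, the price is the second-highest bid: $56200.

Price paid: $56200.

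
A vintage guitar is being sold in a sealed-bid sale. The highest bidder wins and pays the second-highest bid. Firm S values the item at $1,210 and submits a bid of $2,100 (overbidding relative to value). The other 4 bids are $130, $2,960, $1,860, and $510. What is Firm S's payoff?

Highest competing bid: $2,960.
Firm S's bid $2,100 is not the highest, so Firm S loses, pays nothing, and earns zero payoff.

Firm S's payoff: $0.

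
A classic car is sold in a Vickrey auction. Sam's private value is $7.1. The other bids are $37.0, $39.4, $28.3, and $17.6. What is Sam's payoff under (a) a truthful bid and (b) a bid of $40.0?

Truthful: $0.0; alternative: -$32.3.

The highest competing bid is $39.4.
Bidding truthfully at $7.1: the top bid is $39.4 (a rival), so Sam loses. Payoff = $0.0.
Bidding $40.0: Sam has the top bid, wins, and pays the second-highest bid $39.4. Payoff = $7.1 − $39.4 = -$32.3.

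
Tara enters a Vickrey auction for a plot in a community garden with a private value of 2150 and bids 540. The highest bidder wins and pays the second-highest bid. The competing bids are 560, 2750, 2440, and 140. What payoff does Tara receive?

Highest competing bid: 2750.
Tara's bid 540 is not the highest, so Tara loses, pays nothing, and earns zero payoff.

Payoff = 0.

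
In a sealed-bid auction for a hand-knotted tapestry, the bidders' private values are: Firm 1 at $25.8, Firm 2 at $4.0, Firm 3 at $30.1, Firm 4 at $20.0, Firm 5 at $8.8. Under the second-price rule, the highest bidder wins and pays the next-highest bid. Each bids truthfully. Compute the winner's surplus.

Ranking the bids: Firm 3 $30.1; Firm 1 $25.8; Firm 4 $20.0; Firm 5 $8.8; Firm 2 $4.0.
Firm 3 wins with the top bid and pays the second-highest, $25.8.
Surplus = $30.1 − $25.8 = $4.3.

Winner's surplus: $4.3.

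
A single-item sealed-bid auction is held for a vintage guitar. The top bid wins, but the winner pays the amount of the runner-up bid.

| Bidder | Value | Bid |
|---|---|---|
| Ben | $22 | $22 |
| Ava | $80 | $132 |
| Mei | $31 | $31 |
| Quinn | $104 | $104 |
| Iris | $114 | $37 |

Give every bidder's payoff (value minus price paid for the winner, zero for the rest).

Ordered from highest: Ava $132, then Quinn $104, then Iris $37, then Mei $31, then Ben $22.
Ava has the top bid and wins; the price is the second-highest bid, $104.
Ava's payoff = $80 − $104 = -$24. All other bidders lose, so their payoff is 0.

Ben $0, Ava -$24, Mei $0, Quinn $0, Iris $0.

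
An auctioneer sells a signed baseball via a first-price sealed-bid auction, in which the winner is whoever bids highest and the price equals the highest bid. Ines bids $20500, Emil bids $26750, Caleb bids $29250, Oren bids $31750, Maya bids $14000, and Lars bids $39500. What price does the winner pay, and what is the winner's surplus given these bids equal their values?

The winner pays $39500 for a surplus of $0.

Ranking the bids: Lars $39500, then Oren $31750, then Caleb $29250, then Emil $26750, then Ines $20500, then Maya $14000.
Lars is the highest bidder, so Lars wins.
Under the first-price rule, the price is the highest bid: $39500.
Surplus = $39500 − $39500 = $0.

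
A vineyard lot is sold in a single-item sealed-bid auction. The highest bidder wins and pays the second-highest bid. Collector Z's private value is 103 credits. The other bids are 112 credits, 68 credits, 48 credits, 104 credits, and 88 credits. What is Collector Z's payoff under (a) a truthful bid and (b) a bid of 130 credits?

Truthful: 0 credits; alternative: -9 credits.

The highest competing bid is 112 credits.
Bidding truthfully at 103 credits: the top bid is 112 credits (a rival), so Collector Z loses. Payoff = 0 credits.
Bidding 130 credits: Collector Z has the top bid, wins, and pays the second-highest bid 112 credits. Payoff = 103 credits − 112 credits = -9 credits.
This is the dominant-strategy logic: truthful bidding weakly beats any alternative.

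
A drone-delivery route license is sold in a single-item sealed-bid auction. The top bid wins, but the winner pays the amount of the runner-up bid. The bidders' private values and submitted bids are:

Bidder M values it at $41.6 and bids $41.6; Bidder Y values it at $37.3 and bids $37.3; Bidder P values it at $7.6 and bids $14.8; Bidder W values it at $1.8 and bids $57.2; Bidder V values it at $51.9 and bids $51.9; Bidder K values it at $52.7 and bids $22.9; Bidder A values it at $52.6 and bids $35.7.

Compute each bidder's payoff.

Payoffs: Bidder M $0.0, Bidder Y $0.0, Bidder P $0.0, Bidder W -$50.1, Bidder V $0.0, Bidder K $0.0, Bidder A $0.0.

Ordered from highest: Bidder W $57.2, then Bidder V $51.9, then Bidder M $41.6, then Bidder Y $37.3, then Bidder A $35.7, then Bidder K $22.9, then Bidder P $14.8.
Bidder W has the top bid and wins; the price is the second-highest bid, $51.9.
Bidder W's payoff = $1.8 − $51.9 = -$50.1. All other bidders lose, so their payoff is 0.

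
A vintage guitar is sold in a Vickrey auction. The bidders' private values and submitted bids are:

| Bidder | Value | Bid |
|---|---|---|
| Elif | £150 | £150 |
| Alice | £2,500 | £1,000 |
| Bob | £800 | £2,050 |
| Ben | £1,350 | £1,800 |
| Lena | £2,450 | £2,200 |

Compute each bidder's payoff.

Ordered from highest: Lena £2,200 > Bob £2,050 > Ben £1,800 > Alice £1,000 > Elif £150.
Lena has the top bid and wins; the price is the second-highest bid, £2,050.
Lena's payoff = £2,450 − £2,050 = £400. All other bidders lose, so their payoff is 0.

Elif £0, Alice £0, Bob £0, Ben £0, Lena £400.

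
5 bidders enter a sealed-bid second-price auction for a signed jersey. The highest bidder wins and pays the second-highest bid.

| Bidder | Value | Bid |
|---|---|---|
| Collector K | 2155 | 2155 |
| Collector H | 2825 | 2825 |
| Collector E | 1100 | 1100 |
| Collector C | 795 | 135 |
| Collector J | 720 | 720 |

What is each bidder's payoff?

Collector K 0, Collector H 670, Collector E 0, Collector C 0, Collector J 0.

Bids in descending order: Collector H 2825, then Collector K 2155, then Collector E 1100, then Collector J 720, then Collector C 135.
Collector H has the top bid and wins; the price is the second-highest bid, 2155.
Collector H's payoff = 2825 − 2155 = 670. All other bidders lose, so their payoff is 0.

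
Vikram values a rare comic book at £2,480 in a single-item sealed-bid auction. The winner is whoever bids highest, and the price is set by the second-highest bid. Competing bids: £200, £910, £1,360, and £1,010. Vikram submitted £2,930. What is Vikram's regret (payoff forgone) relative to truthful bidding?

The highest competing bid is £1,360.
Bidding truthfully at £2,480: Vikram has the top bid, wins, and pays the second-highest bid £1,360. Payoff = £2,480 − £1,360 = £1,120.
Bidding £2,930: Vikram has the top bid, wins, and pays the second-highest bid £1,360. Payoff = £2,480 − £1,360 = £1,120.
Regret = truthful payoff − actual payoff = £1,120 − £1,120 = £0.

Regret: £0.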